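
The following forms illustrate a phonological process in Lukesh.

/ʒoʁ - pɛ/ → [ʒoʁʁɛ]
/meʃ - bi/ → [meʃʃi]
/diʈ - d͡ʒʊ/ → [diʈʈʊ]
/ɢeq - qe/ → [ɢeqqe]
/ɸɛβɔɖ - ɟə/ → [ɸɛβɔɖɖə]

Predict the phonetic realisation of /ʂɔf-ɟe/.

[ʂɔffe]

The data show progressive total assimilation (/p/ → [ʁ] after /ʁ/; /b/ → [ʃ] after /ʃ/; /d͡ʒ/ → [ʈ] after /ʈ/; /ɟ/ → [ɖ] after /ɖ/): in every case the target segment becomes identical to its preceding neighbour, copying more than a single feature.
In [ɢeqqe] the two consonants at the boundary are already identical (/q/ + /q/), so the rule applies vacuously and nothing changes.
/ɟ/ is the segment targeted by the rule; it sits immediately after /f/, so it assimilates completely and surfaces as [f].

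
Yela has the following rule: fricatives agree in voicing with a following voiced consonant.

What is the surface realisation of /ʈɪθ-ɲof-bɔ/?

The rule targets /θ/ (voiceless dental fricative), which sits before the trigger /ɲ/ (voiced).
Changing only its voicing to voiced gives [ð] — the voiced dental fricative.
At the second juncture, /f/ likewise becomes [v] adjacent to /b/.

[ʈɪðɲovbɔ]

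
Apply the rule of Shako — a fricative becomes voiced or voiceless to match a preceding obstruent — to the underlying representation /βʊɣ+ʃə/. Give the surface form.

The rule targets /ʃ/ (voiceless postalveolar fricative), which sits after the trigger /ɣ/ (voiced).
The voiced postalveolar fricative is [ʒ], so /ʃ/ → [ʒ].

[βʊɣʒə]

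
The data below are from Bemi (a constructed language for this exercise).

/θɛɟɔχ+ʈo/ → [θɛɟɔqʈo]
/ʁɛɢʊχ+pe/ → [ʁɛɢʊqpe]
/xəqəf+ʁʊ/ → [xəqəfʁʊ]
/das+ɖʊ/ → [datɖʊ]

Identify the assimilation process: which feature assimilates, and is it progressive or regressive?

regressive manner assimilation

Underlying /χ/ is realised as [q] next to /ʈ/; /ʈ/ itself does not change.
The change fricative → stop matches the manner of the following /ʈ/, identifying this as manner assimilation.
Place and voice are unchanged, so the assimilation is partial, not total.
The same holds elsewhere in the data: /χ/ → [q] before /p/ (fricative → stop, matching a stop); /s/ → [t] before /ɖ/ (fricative → stop, matching a stop) — only manner changes, and always toward the following segment.
Nothing changes in [xəqəfʁʊ]: there the adjacent consonants already agree in manner (/f/ and /ʁ/ are both fricatives), so this form is consistent with the same rule.
The trigger is the following segment, so the direction is regressive (anticipatory).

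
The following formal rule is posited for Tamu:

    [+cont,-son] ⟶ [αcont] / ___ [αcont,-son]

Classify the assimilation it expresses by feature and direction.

regressive manner assimilation

The shared variable α links the value of [cont] on the target to that of the neighbouring obstruent. [cont] distinguishes stops from fricatives — a manner-of-articulation feature — so this is manner assimilation.
The conditioning segment sits to the right of the focus bar, meaning the trigger follows the segment that changes — regressive assimilation.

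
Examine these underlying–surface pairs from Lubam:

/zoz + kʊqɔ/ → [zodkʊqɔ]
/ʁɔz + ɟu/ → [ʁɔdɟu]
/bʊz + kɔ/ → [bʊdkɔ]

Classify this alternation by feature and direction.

The segment that alternates is /z/, which surfaces as [d] when adjacent to /k/.
The change fricative → stop matches the manner of the following /k/, identifying this as manner assimilation.
Place and voice are unchanged, so the assimilation is partial, not total.
Checking the remaining alternation: /z/ → [d] before /ɟ/ (fricative → stop, matching a stop) — only manner changes, and always toward the following segment.
Since the segment that changes precedes the conditioning segment, the assimilation is regressive.

regressive manner assimilation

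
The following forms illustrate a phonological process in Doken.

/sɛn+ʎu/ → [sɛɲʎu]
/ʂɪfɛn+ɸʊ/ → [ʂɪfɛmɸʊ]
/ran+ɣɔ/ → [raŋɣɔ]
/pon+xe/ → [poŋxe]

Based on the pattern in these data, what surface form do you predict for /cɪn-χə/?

The data show regressive place assimilation: /n/ → [ɲ] before /ʎ/; /n/ → [m] before /ɸ/; /n/ → [ŋ] before /ɣ/; /n/ → [ŋ] before /x/. In each pair only place changes, matching the following consonant, while manner and voice stay constant.
The rule targets /n/ (voiced alveolar nasal), which sits before the trigger /χ/ (uvular).
The voiced uvular nasal is [ɴ], so /n/ → [ɴ].

[cɪɴχə]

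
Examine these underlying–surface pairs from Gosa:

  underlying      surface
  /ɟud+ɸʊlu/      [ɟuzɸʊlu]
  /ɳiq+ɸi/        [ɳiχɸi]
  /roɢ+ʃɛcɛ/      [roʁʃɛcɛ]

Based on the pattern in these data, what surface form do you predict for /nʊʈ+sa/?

The data show regressive manner assimilation: /d/ → [z] before /ɸ/; /q/ → [χ] before /ɸ/; /ɢ/ → [ʁ] before /ʃ/. In each pair only manner changes, matching the following consonant, while place and voice stay constant.
/ʈ/ is a voiceless retroflex stop. The following trigger /s/ is a fricative, so /ʈ/ must become a fricative as well.
Changing only its manner to fricative gives [ʂ] — the voiceless retroflex fricative.

[nʊʂsa]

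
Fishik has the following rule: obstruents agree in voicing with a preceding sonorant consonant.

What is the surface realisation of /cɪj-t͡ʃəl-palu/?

The rule targets /t͡ʃ/ (voiceless postalveolar affricate), which sits after the trigger /j/ (voiced).
Changing only its voicing to voiced gives [d͡ʒ] — the voiced postalveolar affricate.
At the second juncture, /p/ likewise becomes [b] adjacent to /l/.

[cɪjd͡ʒəlbalu]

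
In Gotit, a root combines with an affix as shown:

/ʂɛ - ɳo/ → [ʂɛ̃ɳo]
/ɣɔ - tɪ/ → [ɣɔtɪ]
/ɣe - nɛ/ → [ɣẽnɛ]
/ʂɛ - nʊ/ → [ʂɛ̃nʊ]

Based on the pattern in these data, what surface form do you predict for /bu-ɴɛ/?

The data show regressive nasality assimilation (vowel nasalisation): /ɛ/ → [ɛ̃] before /ɳ/; /e/ → [ẽ] before /n/; /ɛ/ → [ɛ̃] before /n/ — a vowel is nasalised by an immediately following nasal consonant.
No change occurs in [ɣɔtɪ] because the vowel at the boundary is adjacent to an oral consonant, not a nasal (/ɔ/ next to /t/).
/u/ sits next to the nasal /ɴ/ and is therefore nasalised to [ũ].

[bũɴɛ]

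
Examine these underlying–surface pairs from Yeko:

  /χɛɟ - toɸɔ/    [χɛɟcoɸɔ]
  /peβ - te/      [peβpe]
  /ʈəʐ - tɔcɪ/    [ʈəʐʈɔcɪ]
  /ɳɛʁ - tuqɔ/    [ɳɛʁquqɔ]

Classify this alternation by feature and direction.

progressive place assimilation

The segment that alternates is /t/, which surfaces as [c] when adjacent to /ɟ/.
/t/ is alveolar while /ɟ/ is palatal; the output [c] is palatal, matching the trigger — so the feature that spreads is place.
Manner and voice are unchanged, so the assimilation is partial, not total.
Checking the remaining alternations: /t/ → [p] after /β/ (alveolar → bilabial, matching bilabial); /t/ → [ʈ] after /ʐ/ (alveolar → retroflex, matching retroflex); /t/ → [q] after /ʁ/ (alveolar → uvular, matching uvular) — only place changes, and always toward the preceding segment.
The trigger is the preceding segment, so the direction is progressive (perseverative).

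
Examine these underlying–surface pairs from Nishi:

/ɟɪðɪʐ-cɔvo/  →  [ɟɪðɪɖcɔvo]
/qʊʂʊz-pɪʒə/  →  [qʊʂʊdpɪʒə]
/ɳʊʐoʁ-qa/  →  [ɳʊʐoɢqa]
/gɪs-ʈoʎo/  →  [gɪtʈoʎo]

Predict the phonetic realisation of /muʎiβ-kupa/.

[muʎibkupa]

The data show regressive manner assimilation: /ʐ/ → [ɖ] before /c/; /z/ → [d] before /p/; /ʁ/ → [ɢ] before /q/; /s/ → [t] before /ʈ/. In each pair only manner changes, matching the following consonant, while place and voice stay constant.
The rule targets /β/ (voiced bilabial fricative), which sits before the trigger /k/ (stop).
Changing only its manner to stop gives [b] — the voiced bilabial stop.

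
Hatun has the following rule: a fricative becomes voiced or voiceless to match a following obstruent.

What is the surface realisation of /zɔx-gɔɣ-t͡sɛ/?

[zɔɣgɔxt͡sɛ]

/x/ is a voiceless velar fricative. The following trigger /g/ is voiced, so /x/ must become voiced as well.
A voiced velar fricative is [ɣ], so the surface segment is [ɣ].
At the second juncture, /ɣ/ likewise becomes [x] adjacent to /t͡s/.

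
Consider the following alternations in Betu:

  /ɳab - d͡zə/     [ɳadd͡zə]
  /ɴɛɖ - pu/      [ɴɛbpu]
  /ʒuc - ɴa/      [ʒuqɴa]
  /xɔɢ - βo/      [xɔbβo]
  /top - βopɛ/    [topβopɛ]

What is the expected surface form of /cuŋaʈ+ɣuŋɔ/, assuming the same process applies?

[cuŋakɣuŋɔ]

The data show regressive place assimilation: /b/ → [d] before /d͡z/; /ɖ/ → [b] before /p/; /c/ → [q] before /ɴ/; /ɢ/ → [b] before /β/. In each pair only place changes, matching the following consonant, while manner and voice stay constant.
Nothing changes in [topβopɛ]: there the adjacent consonants already agree in place (/p/ and /β/ are both bilabial), so this form is consistent with the same rule.
/ʈ/ is a voiceless retroflex stop. The following trigger /ɣ/ is velar, so /ʈ/ must become velar as well.
Changing only its place to velar gives [k] — the voiceless velar stop.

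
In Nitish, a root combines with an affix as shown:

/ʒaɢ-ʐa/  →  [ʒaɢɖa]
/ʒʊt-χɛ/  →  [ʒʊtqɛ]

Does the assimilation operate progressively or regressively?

Underlying /ʐ/ is realised as [ɖ] next to /ɢ/; /ɢ/ itself does not change.
The change fricative → stop matches the manner of the preceding /ɢ/, identifying this as manner assimilation.
The other alternating form patterns the same way: /χ/ → [q] after /t/ (fricative → stop, matching a stop) — only manner changes, and always toward the preceding segment.
The trigger is the preceding segment, so the direction is progressive (perseverative).

progressive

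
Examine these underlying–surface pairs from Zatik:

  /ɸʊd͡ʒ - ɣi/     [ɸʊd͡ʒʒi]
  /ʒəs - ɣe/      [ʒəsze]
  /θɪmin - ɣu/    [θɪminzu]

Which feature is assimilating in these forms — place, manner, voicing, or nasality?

Comparing underlying and surface forms, /ɣ/ → [ʒ] is the alternation; the neighbouring /d͡ʒ/ is constant.
/ɣ/ is velar while /d͡ʒ/ is postalveolar; the output [ʒ] is postalveolar, matching the trigger — so the feature that spreads is place.
The other alternating forms pattern the same way: /ɣ/ → [z] after /s/ (velar → alveolar, matching alveolar); /ɣ/ → [z] after /n/ (velar → alveolar, matching alveolar) — only place changes, and always toward the preceding segment.

place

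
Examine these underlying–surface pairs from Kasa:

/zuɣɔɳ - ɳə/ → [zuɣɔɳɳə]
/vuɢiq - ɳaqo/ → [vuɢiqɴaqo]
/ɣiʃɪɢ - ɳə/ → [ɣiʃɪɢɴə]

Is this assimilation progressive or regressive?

Comparing underlying and surface forms, /ɳ/ → [ɴ] is the alternation; the neighbouring /q/ is constant.
/ɳ/ is retroflex while /q/ is uvular; the output [ɴ] is uvular, matching the trigger — so the feature that spreads is place.
The other alternating form patterns the same way: /ɳ/ → [ɴ] after /ɢ/ (retroflex → uvular, matching uvular) — only place changes, and always toward the preceding segment.
Nothing changes in [zuɣɔɳɳə]: there the adjacent consonants already agree in place (/ɳ/ and /ɳ/ are both retroflex), so this form is consistent with the same rule.
The trigger is the preceding segment, so the direction is progressive (perseverative).

progressive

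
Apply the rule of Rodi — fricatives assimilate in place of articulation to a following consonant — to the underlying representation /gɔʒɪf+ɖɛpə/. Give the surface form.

The rule targets /f/ (voiceless labiodental fricative), which sits before the trigger /ɖ/ (retroflex).
A voiceless retroflex fricative is [ʂ], so the surface segment is [ʂ].

[gɔʒɪʂɖɛpə]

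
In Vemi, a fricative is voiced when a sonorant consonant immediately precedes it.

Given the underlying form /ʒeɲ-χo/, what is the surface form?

The rule targets /χ/ (voiceless uvular fricative), which sits after the trigger /ɲ/ (voiced).
A voiced uvular fricative is [ʁ], so the surface segment is [ʁ].

[ʒeɲʁo]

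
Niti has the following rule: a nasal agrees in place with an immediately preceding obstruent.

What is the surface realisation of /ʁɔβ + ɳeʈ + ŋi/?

[ʁɔβmeʈɳi]

/ɳ/ is a voiced retroflex nasal. The preceding trigger /β/ is bilabial, so /ɳ/ must become bilabial as well.
Changing only its place to bilabial gives [m] — the voiced bilabial nasal.
At the second juncture, /ŋ/ likewise becomes [ɳ] adjacent to /ʈ/.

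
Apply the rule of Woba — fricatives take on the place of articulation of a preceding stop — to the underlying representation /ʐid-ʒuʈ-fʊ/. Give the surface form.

The rule targets /ʒ/ (voiced postalveolar fricative), which sits after the trigger /d/ (alveolar).
A voiced alveolar fricative is [z], so the surface segment is [z].
The same rule applies at the second boundary: /f/ → [ʂ] next to /ʈ/.

[ʐidzuʈʂʊ]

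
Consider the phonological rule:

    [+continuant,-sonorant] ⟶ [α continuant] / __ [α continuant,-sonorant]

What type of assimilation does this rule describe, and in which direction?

The rule copies [continuant] (continuancy) from the environment onto the target fricatives; since [±continuant] encodes the stop/fricative manner contrast, the assimilating dimension is manner.
Since the environment is written after the underscore, the trigger follows the target; the direction is regressive.

regressive manner assimilation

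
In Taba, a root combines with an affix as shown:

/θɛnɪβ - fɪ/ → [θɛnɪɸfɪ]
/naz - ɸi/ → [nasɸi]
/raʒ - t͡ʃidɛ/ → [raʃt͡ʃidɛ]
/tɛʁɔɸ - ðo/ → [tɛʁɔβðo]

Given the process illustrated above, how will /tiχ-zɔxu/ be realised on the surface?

The data show regressive voicing assimilation: /β/ → [ɸ] before /f/; /z/ → [s] before /ɸ/; /ʒ/ → [ʃ] before /t͡ʃ/; /ɸ/ → [β] before /ð/. In each pair only voicing changes, matching the following consonant, while place and manner stay constant.
The rule targets /χ/ (voiceless uvular fricative), which sits before the trigger /z/ (voiced).
Changing only its voicing to voiced gives [ʁ] — the voiced uvular fricative.

[tiʁzɔxu]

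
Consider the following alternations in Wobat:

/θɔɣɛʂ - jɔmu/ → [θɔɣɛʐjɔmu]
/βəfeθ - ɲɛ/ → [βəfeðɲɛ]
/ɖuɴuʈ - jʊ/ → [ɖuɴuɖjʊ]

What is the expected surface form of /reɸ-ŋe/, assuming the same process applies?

[reβŋe]

The data show regressive voicing assimilation: /ʂ/ → [ʐ] before /j/; /θ/ → [ð] before /ɲ/; /ʈ/ → [ɖ] before /j/. In each pair only voicing changes, matching the following consonant, while place and manner stay constant.
/ɸ/ is a voiceless bilabial fricative. The following trigger /ŋ/ is voiced, so /ɸ/ must become voiced as well.
Changing only its voicing to voiced gives [β] — the voiced bilabial fricative.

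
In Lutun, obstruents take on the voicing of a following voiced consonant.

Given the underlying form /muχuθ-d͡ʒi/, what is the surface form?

/θ/ is a voiceless dental fricative. The following trigger /d͡ʒ/ is voiced, so /θ/ must become voiced as well.
The voiced dental fricative is [ð], so /θ/ → [ð].

[muχuðd͡ʒi]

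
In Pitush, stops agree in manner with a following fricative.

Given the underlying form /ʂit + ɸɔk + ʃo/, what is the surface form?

The rule targets /t/ (voiceless alveolar stop), which sits before the trigger /ɸ/ (fricative).
The voiceless alveolar fricative is [s], so /t/ → [s].
The same rule applies at the second boundary: /k/ → [x] next to /ʃ/.

[ʂisɸɔxʃo]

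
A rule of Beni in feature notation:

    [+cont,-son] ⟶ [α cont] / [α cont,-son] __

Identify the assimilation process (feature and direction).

progressive manner assimilation

The rule copies [cont] (continuancy) from the environment onto the target fricatives; since [±cont] encodes the stop/fricative manner contrast, the assimilating dimension is manner.
The conditioning segment sits to the left of the focus bar, meaning the trigger precedes the segment that changes — progressive assimilation.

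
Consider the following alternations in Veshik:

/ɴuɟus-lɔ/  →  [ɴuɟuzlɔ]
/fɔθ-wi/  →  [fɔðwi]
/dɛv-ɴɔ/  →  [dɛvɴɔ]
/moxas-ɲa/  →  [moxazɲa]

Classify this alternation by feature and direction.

The segment that alternates is /s/, which surfaces as [z] when adjacent to /l/.
The change voiceless → voiced matches the voicing of the following /l/, identifying this as voicing assimilation.
Place and manner are unchanged, so the assimilation is partial, not total.
Checking the remaining alternations: /θ/ → [ð] before /w/ (voiceless → voiced, matching voiced); /s/ → [z] before /ɲ/ (voiceless → voiced, matching voiced) — only voicing changes, and always toward the following segment.
Nothing changes in [dɛvɴɔ]: there the adjacent consonants already agree in voicing (/v/ and /ɴ/ are both voiced), so this form is consistent with the same rule.
Since the segment that changes precedes the conditioning segment, the assimilation is regressive.

regressive voicing assimilation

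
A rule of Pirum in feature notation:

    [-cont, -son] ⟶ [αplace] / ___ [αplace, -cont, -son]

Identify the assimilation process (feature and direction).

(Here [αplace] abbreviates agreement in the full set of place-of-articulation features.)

regressive place assimilation

The shared variable α links the value of the place features (abbreviated [place]) on the target to the same value on the neighbouring segment, so place is the feature that assimilates.
Since the environment is written after the underscore, the trigger follows the target; the direction is regressive.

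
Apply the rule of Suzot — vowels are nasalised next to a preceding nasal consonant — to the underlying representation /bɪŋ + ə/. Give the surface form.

[bɪŋə̃]

/ə/ sits next to the nasal /ŋ/ and is therefore nasalised to [ə̃].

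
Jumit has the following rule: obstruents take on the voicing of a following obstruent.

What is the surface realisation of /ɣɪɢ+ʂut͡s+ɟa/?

The rule targets /ɢ/ (voiced uvular stop), which sits before the trigger /ʂ/ (voiceless).
The voiceless uvular stop is [q], so /ɢ/ → [q].
At the second juncture, /t͡s/ likewise becomes [d͡z] adjacent to /ɟ/.

[ɣɪqʂud͡zɟa]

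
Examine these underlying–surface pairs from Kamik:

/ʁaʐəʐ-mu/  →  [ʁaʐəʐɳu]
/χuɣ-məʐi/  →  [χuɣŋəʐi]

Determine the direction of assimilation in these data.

progressive

Comparing underlying and surface forms, /m/ → [ɳ] is the alternation; the neighbouring /ʐ/ is constant.
/m/ is bilabial while /ʐ/ is retroflex; the output [ɳ] is retroflex, matching the trigger — so the feature that spreads is place.
The same holds elsewhere in the data: /m/ → [ŋ] after /ɣ/ (bilabial → velar, matching velar) — only place changes, and always toward the preceding segment.
Since the segment that changes follows the conditioning segment, the assimilation is progressive.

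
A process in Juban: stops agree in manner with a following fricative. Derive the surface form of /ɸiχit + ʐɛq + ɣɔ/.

/t/ is a voiceless alveolar stop. The following trigger /ʐ/ is a fricative, so /t/ must become a fricative as well.
The voiceless alveolar fricative is [s], so /t/ → [s].
The same rule applies at the second boundary: /q/ → [χ] next to /ɣ/.

[ɸiχisʐɛχɣɔ]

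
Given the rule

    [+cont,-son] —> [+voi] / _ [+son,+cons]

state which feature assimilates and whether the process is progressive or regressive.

regressive voicing assimilation

The structural change is [+voi], and the conditioning segment [+son,+cons] (a sonorant consonant) is itself voiced, so the target comes to share the voicing of its neighbour — voicing assimilation.
The conditioning segment sits to the right of the focus bar, meaning the trigger follows the segment that changes — regressive assimilation.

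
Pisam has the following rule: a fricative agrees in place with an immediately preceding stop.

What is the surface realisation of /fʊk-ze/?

The rule targets /z/ (voiced alveolar fricative), which sits after the trigger /k/ (velar).
Changing only its place to velar gives [ɣ] — the voiced velar fricative.

[fʊkɣe]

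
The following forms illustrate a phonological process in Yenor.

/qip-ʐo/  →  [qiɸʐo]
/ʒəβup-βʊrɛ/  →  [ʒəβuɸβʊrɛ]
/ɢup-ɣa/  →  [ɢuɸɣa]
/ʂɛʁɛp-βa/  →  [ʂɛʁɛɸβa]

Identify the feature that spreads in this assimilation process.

The segment that alternates is /p/, which surfaces as [ɸ] when adjacent to /ʐ/.
The change stop → fricative matches the manner of the following /ʐ/, identifying this as manner assimilation.
The other alternating forms pattern the same way: /p/ → [ɸ] before /β/ (stop → fricative, matching a fricative); /p/ → [ɸ] before /ɣ/ (stop → fricative, matching a fricative) — only manner changes, and always toward the following segment.

manner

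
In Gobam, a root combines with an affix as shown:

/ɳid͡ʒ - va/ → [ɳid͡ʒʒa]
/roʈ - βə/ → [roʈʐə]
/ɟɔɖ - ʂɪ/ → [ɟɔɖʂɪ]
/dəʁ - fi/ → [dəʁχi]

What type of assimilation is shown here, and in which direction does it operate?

Underlying /v/ is realised as [ʒ] next to /d͡ʒ/; /d͡ʒ/ itself does not change.
The change labiodental → postalveolar matches the place of the preceding /d͡ʒ/, identifying this as place assimilation.
Manner and voice are unchanged, so the assimilation is partial, not total.
The other alternating forms pattern the same way: /β/ → [ʐ] after /ʈ/ (bilabial → retroflex, matching retroflex); /f/ → [χ] after /ʁ/ (labiodental → uvular, matching uvular) — only place changes, and always toward the preceding segment.
Nothing changes in [ɟɔɖʂɪ]: there the adjacent consonants already agree in place (/ʂ/ and /ɖ/ are both retroflex), so this form is consistent with the same rule.
Since the segment that changes follows the conditioning segment, the assimilation is progressive.

progressive place assimilation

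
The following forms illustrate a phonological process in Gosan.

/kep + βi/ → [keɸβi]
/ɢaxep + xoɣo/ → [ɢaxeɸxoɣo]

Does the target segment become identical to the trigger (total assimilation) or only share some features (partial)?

The segment that alternates is /p/, which surfaces as [ɸ] when adjacent to /β/.
/p/ is a stop while /β/ is a fricative; the output [ɸ] is a fricative, matching the trigger — so the feature that spreads is manner.
Place and voice are unchanged, so the assimilation is partial, not total.
Checking the remaining alternation: /p/ → [ɸ] before /x/ (stop → fricative, matching a fricative) — only manner changes, and always toward the following segment.

partial assimilation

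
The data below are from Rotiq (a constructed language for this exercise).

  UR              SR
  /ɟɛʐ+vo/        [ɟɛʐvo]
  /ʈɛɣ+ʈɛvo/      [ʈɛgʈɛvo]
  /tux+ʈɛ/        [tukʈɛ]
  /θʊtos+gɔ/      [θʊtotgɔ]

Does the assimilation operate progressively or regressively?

regressive

Comparing underlying and surface forms, /ɣ/ → [g] is the alternation; the neighbouring /ʈ/ is constant.
The change fricative → stop matches the manner of the following /ʈ/, identifying this as manner assimilation.
The other alternating forms pattern the same way: /x/ → [k] before /ʈ/ (fricative → stop, matching a stop); /s/ → [t] before /g/ (fricative → stop, matching a stop) — only manner changes, and always toward the following segment.
No alternation appears in [ɟɛʐvo]: there the adjacent consonants already agree in manner (/ʐ/ and /v/ are both fricatives), so this form is consistent with the same rule.
The trigger is the following segment, so the direction is regressive (anticipatory).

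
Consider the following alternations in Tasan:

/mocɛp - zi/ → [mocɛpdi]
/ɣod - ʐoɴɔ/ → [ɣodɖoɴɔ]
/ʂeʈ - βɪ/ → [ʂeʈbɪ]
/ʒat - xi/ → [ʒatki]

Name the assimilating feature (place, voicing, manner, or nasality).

Comparing underlying and surface forms, /z/ → [d] is the alternation; the neighbouring /p/ is constant.
The change fricative → stop matches the manner of the preceding /p/, identifying this as manner assimilation.
The same holds elsewhere in the data: /ʐ/ → [ɖ] after /d/ (fricative → stop, matching a stop); /β/ → [b] after /ʈ/ (fricative → stop, matching a stop); /x/ → [k] after /t/ (fricative → stop, matching a stop) — only manner changes, and always toward the preceding segment.

manner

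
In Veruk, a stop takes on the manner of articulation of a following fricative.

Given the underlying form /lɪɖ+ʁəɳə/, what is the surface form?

/ɖ/ is a voiced retroflex stop. The following trigger /ʁ/ is a fricative, so /ɖ/ must become a fricative as well.
The voiced retroflex fricative is [ʐ], so /ɖ/ → [ʐ].

[lɪʐʁəɳə]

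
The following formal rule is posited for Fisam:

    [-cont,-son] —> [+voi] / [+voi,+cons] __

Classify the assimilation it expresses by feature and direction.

progressive voicing assimilation

The target ([-cont,-son], stops) acquires [+voi] next to a voiced consonant ([+voi,+cons]) — it takes on the voicing of its neighbour, so the feature that spreads is voicing.
The conditioning segment sits to the left of the focus bar, meaning the trigger precedes the segment that changes — progressive assimilation.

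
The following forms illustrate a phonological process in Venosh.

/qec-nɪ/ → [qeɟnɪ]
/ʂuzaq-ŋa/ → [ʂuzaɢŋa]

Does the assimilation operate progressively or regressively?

regressive

Comparing underlying and surface forms, /c/ → [ɟ] is the alternation; the neighbouring /n/ is constant.
/c/ is voiceless while /n/ is voiced; the output [ɟ] is voiced, matching the trigger — so the feature that spreads is voicing.
The other alternating form patterns the same way: /q/ → [ɢ] before /ŋ/ (voiceless → voiced, matching voiced) — only voicing changes, and always toward the following segment.
Since the segment that changes precedes the conditioning segment, the assimilation is regressive.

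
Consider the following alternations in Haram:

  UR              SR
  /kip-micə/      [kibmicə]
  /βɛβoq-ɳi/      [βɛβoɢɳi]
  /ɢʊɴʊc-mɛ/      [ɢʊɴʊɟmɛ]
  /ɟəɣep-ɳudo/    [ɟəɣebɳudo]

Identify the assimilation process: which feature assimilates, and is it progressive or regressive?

regressive voicing assimilation

Underlying /p/ is realised as [b] next to /m/; /m/ itself does not change.
The change voiceless → voiced matches the voicing of the following /m/, identifying this as voicing assimilation.
Place and manner are unchanged, so the assimilation is partial, not total.
The same holds elsewhere in the data: /q/ → [ɢ] before /ɳ/ (voiceless → voiced, matching voiced); /c/ → [ɟ] before /m/ (voiceless → voiced, matching voiced); /p/ → [b] before /ɳ/ (voiceless → voiced, matching voiced) — only voicing changes, and always toward the following segment.
Since the segment that changes precedes the conditioning segment, the assimilation is regressive.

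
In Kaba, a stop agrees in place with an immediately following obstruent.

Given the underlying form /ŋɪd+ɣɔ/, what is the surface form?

[ŋɪgɣɔ]

The rule targets /d/ (voiced alveolar stop), which sits before the trigger /ɣ/ (velar).
Changing only its place to velar gives [g] — the voiced velar stop.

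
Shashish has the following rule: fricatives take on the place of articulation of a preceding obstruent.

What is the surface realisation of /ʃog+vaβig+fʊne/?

The rule targets /v/ (voiced labiodental fricative), which sits after the trigger /g/ (velar).
The voiced velar fricative is [ɣ], so /v/ → [ɣ].
The same rule applies at the second boundary: /f/ → [x] next to /g/.

[ʃogɣaβigxʊne]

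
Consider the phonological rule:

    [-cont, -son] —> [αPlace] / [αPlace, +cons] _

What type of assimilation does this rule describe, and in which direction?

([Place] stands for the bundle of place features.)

progressive place assimilation

The rule copies the place features (abbreviated [Place]) from the environment onto the target, so the assimilating feature is place.
Since the environment is written before the underscore, the trigger precedes the target; the direction is progressive.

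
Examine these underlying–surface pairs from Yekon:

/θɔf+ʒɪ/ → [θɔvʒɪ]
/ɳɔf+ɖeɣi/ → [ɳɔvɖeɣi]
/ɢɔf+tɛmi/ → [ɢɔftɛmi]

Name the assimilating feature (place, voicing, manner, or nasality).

Underlying /f/ is realised as [v] next to /ʒ/; /ʒ/ itself does not change.
The change voiceless → voiced matches the voicing of the following /ʒ/, identifying this as voicing assimilation.
The other alternating form patterns the same way: /f/ → [v] before /ɖ/ (voiceless → voiced, matching voiced) — only voicing changes, and always toward the following segment.
Nothing changes in [ɢɔftɛmi]: there the adjacent consonants already agree in voicing (/f/ and /t/ are both voiceless), so this form is consistent with the same rule.

voicing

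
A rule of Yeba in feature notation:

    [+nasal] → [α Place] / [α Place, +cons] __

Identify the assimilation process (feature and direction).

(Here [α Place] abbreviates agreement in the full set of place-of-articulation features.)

progressive place assimilation

The shared variable α links the value of the place features (abbreviated [Place]) on the target to the same value on the neighbouring segment, so place is the feature that assimilates.
The conditioning segment sits to the left of the focus bar, meaning the trigger precedes the segment that changes — progressive assimilation.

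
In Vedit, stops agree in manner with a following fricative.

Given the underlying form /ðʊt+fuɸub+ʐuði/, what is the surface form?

[ðʊsfuɸuβʐuði]

The rule targets /t/ (voiceless alveolar stop), which sits before the trigger /f/ (fricative).
A voiceless alveolar fricative is [s], so the surface segment is [s].
At the second juncture, /b/ likewise becomes [β] adjacent to /ʐ/.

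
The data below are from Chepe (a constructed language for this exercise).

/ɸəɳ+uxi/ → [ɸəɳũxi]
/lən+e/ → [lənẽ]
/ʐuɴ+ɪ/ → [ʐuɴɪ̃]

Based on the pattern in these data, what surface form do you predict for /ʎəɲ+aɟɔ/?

[ʎəɲãɟɔ]

The data show progressive nasality assimilation (vowel nasalisation): /u/ → [ũ] after /ɳ/; /e/ → [ẽ] after /n/; /ɪ/ → [ɪ̃] after /ɴ/ — a vowel is nasalised by an immediately preceding nasal consonant.
The vowel /a/ is adjacent to the preceding nasal /ɲ/, so it acquires [+nasal] and surfaces as [ã].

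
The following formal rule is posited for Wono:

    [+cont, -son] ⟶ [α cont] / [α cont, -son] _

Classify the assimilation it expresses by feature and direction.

progressive manner assimilation

The shared variable α links the value of [cont] on the target to that of the neighbouring obstruent. [cont] distinguishes stops from fricatives — a manner-of-articulation feature — so this is manner assimilation.
The conditioning segment sits to the left of the focus bar, meaning the trigger precedes the segment that changes — progressive assimilation.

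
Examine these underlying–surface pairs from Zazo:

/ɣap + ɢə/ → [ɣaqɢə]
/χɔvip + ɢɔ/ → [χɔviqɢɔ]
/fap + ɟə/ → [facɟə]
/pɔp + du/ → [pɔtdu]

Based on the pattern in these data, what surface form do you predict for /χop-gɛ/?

The data show regressive place assimilation: /p/ → [q] before /ɢ/; /p/ → [c] before /ɟ/; /p/ → [t] before /d/. In each pair only place changes, matching the following consonant, while manner and voice stay constant.
/p/ is a voiceless bilabial stop. The following trigger /g/ is velar, so /p/ must become velar as well.
A voiceless velar stop is [k], so the surface segment is [k].

[χokgɛ]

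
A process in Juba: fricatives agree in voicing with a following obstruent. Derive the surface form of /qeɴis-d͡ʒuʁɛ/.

[qeɴizd͡ʒuʁɛ]

The rule targets /s/ (voiceless alveolar fricative), which sits before the trigger /d͡ʒ/ (voiced).
The voiced alveolar fricative is [z], so /s/ → [z].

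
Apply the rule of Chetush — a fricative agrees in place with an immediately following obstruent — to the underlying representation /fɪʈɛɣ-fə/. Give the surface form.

The rule targets /ɣ/ (voiced velar fricative), which sits before the trigger /f/ (labiodental).
A voiced labiodental fricative is [v], so the surface segment is [v].

[fɪʈɛvfə]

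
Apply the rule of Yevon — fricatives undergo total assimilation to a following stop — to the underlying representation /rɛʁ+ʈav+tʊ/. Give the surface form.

/ʁ/ is the segment targeted by the rule; it sits immediately before /ʈ/, so it assimilates completely and surfaces as [ʈ].
At the second juncture, /v/ likewise becomes [t] adjacent to /t/.

[rɛʈʈattʊ]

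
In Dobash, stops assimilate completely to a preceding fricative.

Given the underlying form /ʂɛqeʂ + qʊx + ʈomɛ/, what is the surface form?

[ʂɛqeʂʂʊxxomɛ]

/q/ is the segment targeted by the rule; it sits immediately after /ʂ/, so it assimilates completely and surfaces as [ʂ].
At the second juncture, /ʈ/ likewise becomes [x] adjacent to /x/.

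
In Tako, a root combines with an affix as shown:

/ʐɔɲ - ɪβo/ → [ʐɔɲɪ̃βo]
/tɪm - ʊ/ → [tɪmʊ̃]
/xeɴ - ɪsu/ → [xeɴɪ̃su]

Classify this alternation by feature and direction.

The vowel /ɪ/ surfaces as nasalised [ɪ̃] next to the preceding nasal /ɲ/ — it has acquired the [+nasal] feature of its neighbour.
The other forms show the same pattern: /ʊ/ → [ʊ̃] after /m/; /ɪ/ → [ɪ̃] after /ɴ/ — each time a vowel is nasalised next to a preceding nasal.
Because the conditioning nasal is to the left of the vowel that changes, the process is progressive (perseverative).

progressive nasality assimilation (vowel nasalisation)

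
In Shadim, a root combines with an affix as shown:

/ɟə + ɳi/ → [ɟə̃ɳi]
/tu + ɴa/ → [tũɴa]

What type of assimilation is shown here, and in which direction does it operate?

regressive nasality assimilation (vowel nasalisation)

The vowel /ə/ surfaces as nasalised [ə̃] next to the following nasal /ɳ/ — it has acquired the [+nasal] feature of its neighbour.
The other form shows the same pattern: /u/ → [ũ] before /ɴ/ — each time a vowel is nasalised next to a following nasal.
Because the conditioning nasal is to the right of the vowel that changes, the process is regressive (anticipatory).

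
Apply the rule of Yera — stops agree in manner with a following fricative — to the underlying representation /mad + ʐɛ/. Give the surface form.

[mazʐɛ]

/d/ is a voiced alveolar stop. The following trigger /ʐ/ is a fricative, so /d/ must become a fricative as well.
Changing only its manner to fricative gives [z] — the voiced alveolar fricative.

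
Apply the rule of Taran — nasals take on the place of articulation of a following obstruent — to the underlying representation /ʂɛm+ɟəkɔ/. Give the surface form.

[ʂɛɲɟəkɔ]

The rule targets /m/ (voiced bilabial nasal), which sits before the trigger /ɟ/ (palatal).
A voiced palatal nasal is [ɲ], so the surface segment is [ɲ].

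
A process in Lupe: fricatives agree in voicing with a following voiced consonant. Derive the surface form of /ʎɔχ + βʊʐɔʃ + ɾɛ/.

[ʎɔʁβʊʐɔʒɾɛ]

/χ/ is a voiceless uvular fricative. The following trigger /β/ is voiced, so /χ/ must become voiced as well.
Changing only its voicing to voiced gives [ʁ] — the voiced uvular fricative.
At the second juncture, /ʃ/ likewise becomes [ʒ] adjacent to /ɾ/.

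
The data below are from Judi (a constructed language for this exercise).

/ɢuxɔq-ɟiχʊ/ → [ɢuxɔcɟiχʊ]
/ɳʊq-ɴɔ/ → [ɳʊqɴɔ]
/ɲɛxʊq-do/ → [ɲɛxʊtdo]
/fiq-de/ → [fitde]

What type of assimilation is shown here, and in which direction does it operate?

regressive place assimilation

Comparing underlying and surface forms, /q/ → [c] is the alternation; the neighbouring /ɟ/ is constant.
/q/ is uvular while /ɟ/ is palatal; the output [c] is palatal, matching the trigger — so the feature that spreads is place.
Manner and voice are unchanged, so the assimilation is partial, not total.
Checking the remaining alternation: /q/ → [t] before /d/ (uvular → alveolar, matching alveolar) — only place changes, and always toward the following segment.
No alternation appears in [ɳʊqɴɔ]: there the adjacent consonants already agree in place (/q/ and /ɴ/ are both uvular), so this form is consistent with the same rule.
Since the segment that changes precedes the conditioning segment, the assimilation is regressive.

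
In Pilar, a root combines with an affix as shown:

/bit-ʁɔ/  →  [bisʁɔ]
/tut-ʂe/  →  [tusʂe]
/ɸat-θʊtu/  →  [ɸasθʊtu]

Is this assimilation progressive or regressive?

Underlying /t/ is realised as [s] next to /ʁ/; /ʁ/ itself does not change.
The change stop → fricative matches the manner of the following /ʁ/, identifying this as manner assimilation.
The same holds elsewhere in the data: /t/ → [s] before /ʂ/ (stop → fricative, matching a fricative); /t/ → [s] before /θ/ (stop → fricative, matching a fricative) — only manner changes, and always toward the following segment.
The trigger is the following segment, so the direction is regressive (anticipatory).

regressive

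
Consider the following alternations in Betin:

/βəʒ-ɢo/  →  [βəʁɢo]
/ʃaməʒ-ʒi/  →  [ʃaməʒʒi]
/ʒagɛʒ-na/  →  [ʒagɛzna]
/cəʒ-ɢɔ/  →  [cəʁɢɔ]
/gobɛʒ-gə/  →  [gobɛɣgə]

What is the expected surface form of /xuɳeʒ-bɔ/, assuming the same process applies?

[xuɳeβbɔ]

The data show regressive place assimilation: /ʒ/ → [ʁ] before /ɢ/; /ʒ/ → [z] before /n/; /ʒ/ → [ɣ] before /g/. In each pair only place changes, matching the following consonant, while manner and voice stay constant.
No alternation appears in [ʃaməʒʒi]: there the adjacent consonants already agree in place (/ʒ/ and /ʒ/ are both postalveolar), so this form is consistent with the same rule.
/ʒ/ is a voiced postalveolar fricative. The following trigger /b/ is bilabial, so /ʒ/ must become bilabial as well.
The voiced bilabial fricative is [β], so /ʒ/ → [β].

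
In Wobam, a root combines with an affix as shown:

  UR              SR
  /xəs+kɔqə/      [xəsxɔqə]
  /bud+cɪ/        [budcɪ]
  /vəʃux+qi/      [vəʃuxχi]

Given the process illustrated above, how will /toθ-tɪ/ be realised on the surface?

[toθsɪ]

The data show progressive manner assimilation: /k/ → [x] after /s/; /q/ → [χ] after /x/. In each pair only manner changes, matching the preceding consonant, while place and voice stay constant.
No alternation appears in [budcɪ]: there the adjacent consonants already agree in manner (/c/ and /d/ are both stops), so this form is consistent with the same rule.
/t/ is a voiceless alveolar stop. The preceding trigger /θ/ is a fricative, so /t/ must become a fricative as well.
Changing only its manner to fricative gives [s] — the voiceless alveolar fricative.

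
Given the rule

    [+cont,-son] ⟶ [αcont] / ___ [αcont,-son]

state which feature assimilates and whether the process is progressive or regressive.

regressive manner assimilation

The shared variable α links the value of [cont] on the target to that of the neighbouring obstruent. [cont] distinguishes stops from fricatives — a manner-of-articulation feature — so this is manner assimilation.
Since the environment is written after the underscore, the trigger follows the target; the direction is regressive.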